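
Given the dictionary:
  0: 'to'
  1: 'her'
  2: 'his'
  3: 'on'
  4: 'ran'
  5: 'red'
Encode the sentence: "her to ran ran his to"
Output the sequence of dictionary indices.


Look up each word in the dictionary:
  'her' -> 1
  'to' -> 0
  'ran' -> 4
  'ran' -> 4
  'his' -> 2
  'to' -> 0

Encoded: [1, 0, 4, 4, 2, 0]


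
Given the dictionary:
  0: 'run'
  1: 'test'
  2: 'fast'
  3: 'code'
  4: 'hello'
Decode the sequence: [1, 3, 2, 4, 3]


Look up each index in the dictionary:
  1 -> 'test'
  3 -> 'code'
  2 -> 'fast'
  4 -> 'hello'
  3 -> 'code'

Decoded: "test code fast hello code"


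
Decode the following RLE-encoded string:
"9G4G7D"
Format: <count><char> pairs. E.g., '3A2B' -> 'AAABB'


Expanding each <count><char> pair:
  9G -> 'GGGGGGGGG'
  4G -> 'GGGG'
  7D -> 'DDDDDDD'

Decoded = GGGGGGGGGGGGGDDDDDDD


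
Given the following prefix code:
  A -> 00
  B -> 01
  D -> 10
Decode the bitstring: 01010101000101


Decoding step by step:
Bits 01 -> B
Bits 01 -> B
Bits 01 -> B
Bits 01 -> B
Bits 00 -> A
Bits 01 -> B
Bits 01 -> B


Decoded message: BBBBABB


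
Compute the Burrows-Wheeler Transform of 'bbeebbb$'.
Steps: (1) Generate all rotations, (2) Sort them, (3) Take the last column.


Rotations (sorted):
  0: $bbeebbb -> last char: b
  1: b$bbeebb -> last char: b
  2: bb$bbeeb -> last char: b
  3: bbb$bbee -> last char: e
  4: bbeebbb$ -> last char: $
  5: beebbb$b -> last char: b
  6: ebbb$bbe -> last char: e
  7: eebbb$bb -> last char: b


BWT = bbbe$beb


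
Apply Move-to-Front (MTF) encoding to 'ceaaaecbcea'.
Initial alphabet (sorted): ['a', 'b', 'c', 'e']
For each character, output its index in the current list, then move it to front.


MTF encoding:
'c': index 2 in ['a', 'b', 'c', 'e'] -> ['c', 'a', 'b', 'e']
'e': index 3 in ['c', 'a', 'b', 'e'] -> ['e', 'c', 'a', 'b']
'a': index 2 in ['e', 'c', 'a', 'b'] -> ['a', 'e', 'c', 'b']
'a': index 0 in ['a', 'e', 'c', 'b'] -> ['a', 'e', 'c', 'b']
'a': index 0 in ['a', 'e', 'c', 'b'] -> ['a', 'e', 'c', 'b']
'e': index 1 in ['a', 'e', 'c', 'b'] -> ['e', 'a', 'c', 'b']
'c': index 2 in ['e', 'a', 'c', 'b'] -> ['c', 'e', 'a', 'b']
'b': index 3 in ['c', 'e', 'a', 'b'] -> ['b', 'c', 'e', 'a']
'c': index 1 in ['b', 'c', 'e', 'a'] -> ['c', 'b', 'e', 'a']
'e': index 2 in ['c', 'b', 'e', 'a'] -> ['e', 'c', 'b', 'a']
'a': index 3 in ['e', 'c', 'b', 'a'] -> ['a', 'e', 'c', 'b']


Output: [2, 3, 2, 0, 0, 1, 2, 3, 1, 2, 3]


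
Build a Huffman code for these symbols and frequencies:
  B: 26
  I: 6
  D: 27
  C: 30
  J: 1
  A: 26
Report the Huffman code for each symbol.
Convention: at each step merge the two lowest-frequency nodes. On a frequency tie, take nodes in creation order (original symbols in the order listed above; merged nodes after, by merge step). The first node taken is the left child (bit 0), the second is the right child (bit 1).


Huffman tree construction:
Step 1: Merge J(1) + I(6) = 7
Step 2: Merge (J+I)(7) + B(26) = 33
Step 3: Merge A(26) + D(27) = 53
Step 4: Merge C(30) + ((J+I)+B)(33) = 63
Step 5: Merge (A+D)(53) + (C+((J+I)+B))(63) = 116
Read each symbol's code off the tree from the root (left child = 0, right child = 1).

Codes:
  B: 111 (length 3)
  I: 1101 (length 4)
  D: 01 (length 2)
  C: 10 (length 2)
  J: 1100 (length 4)
  A: 00 (length 2)
Average code length: 272/116 = 2.3448 bits/symbol


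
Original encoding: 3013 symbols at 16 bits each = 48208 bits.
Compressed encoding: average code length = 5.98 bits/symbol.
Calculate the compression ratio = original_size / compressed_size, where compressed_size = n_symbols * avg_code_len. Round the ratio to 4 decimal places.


original_size = n_symbols * orig_bits = 3013 * 16 = 48208 bits
compressed_size = n_symbols * avg_code_len = 3013 * 5.98 = 18017.74 bits
ratio = original_size / compressed_size = 48208 / 18017.74 = 2.6756

Compression ratio = 2.6756


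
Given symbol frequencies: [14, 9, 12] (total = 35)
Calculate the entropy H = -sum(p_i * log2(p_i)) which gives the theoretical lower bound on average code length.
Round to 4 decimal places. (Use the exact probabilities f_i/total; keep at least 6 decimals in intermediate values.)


Per-symbol terms -p_i * log2(p_i) with p_i = f_i/35:
  p = 14/35 = 0.400000: log2(p) = -1.321928, -p*log2(p) = 0.528771
  p = 9/35 = 0.257143: log2(p) = -1.959358, -p*log2(p) = 0.503835
  p = 12/35 = 0.342857: log2(p) = -1.544321, -p*log2(p) = 0.529481
H = 0.528771 + 0.503835 + 0.529481 = 1.562087

H = 1.5621 bits/symbol


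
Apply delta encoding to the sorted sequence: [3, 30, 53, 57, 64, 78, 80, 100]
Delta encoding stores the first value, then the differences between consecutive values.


First value: 3
Deltas:
  30 - 3 = 27
  53 - 30 = 23
  57 - 53 = 4
  64 - 57 = 7
  78 - 64 = 14
  80 - 78 = 2
  100 - 80 = 20


Delta encoded: [3, 27, 23, 4, 7, 14, 2, 20]


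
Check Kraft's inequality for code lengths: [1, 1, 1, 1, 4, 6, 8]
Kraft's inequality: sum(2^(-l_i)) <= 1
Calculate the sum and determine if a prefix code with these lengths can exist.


Sum = 2^(-1) + 2^(-1) + 2^(-1) + 2^(-1) + 2^(-4) + 2^(-6) + 2^(-8)
    = 0.5 + 0.5 + 0.5 + 0.5 + 0.0625 + 0.015625 + 0.00390625
    = 533/256 = 2.08203125
Since 2.08203125 > 1, Kraft's inequality is NOT satisfied.
A prefix code with these lengths CANNOT exist.

Kraft sum = 2.08203125. Not satisfied.


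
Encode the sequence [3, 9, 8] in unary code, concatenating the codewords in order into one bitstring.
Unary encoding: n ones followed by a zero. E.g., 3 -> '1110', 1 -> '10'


Encode each number as n ones followed by a terminating 0:
  3 -> 1110 (4 bits)
  9 -> 1111111110 (10 bits)
  8 -> 111111110 (9 bits)
Total length = 4 + 10 + 9 = 23 bits.

Unary([3, 9, 8]) = 11101111111110111111110 (23 bits)


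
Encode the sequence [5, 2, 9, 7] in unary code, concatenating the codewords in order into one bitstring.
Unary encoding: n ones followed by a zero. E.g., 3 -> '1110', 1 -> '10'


Encode each number as n ones followed by a terminating 0:
  5 -> 111110 (6 bits)
  2 -> 110 (3 bits)
  9 -> 1111111110 (10 bits)
  7 -> 11111110 (8 bits)
Total length = 6 + 3 + 10 + 8 = 27 bits.

Unary([5, 2, 9, 7]) = 111110110111111111011111110 (27 bits)


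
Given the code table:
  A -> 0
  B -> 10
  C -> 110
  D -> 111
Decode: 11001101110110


Decoding:
110 -> C
0 -> A
110 -> C
111 -> D
0 -> A
110 -> C


Result: CACDAC


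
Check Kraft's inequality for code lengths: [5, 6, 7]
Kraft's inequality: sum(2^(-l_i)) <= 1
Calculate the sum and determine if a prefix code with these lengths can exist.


Sum = 2^(-5) + 2^(-6) + 2^(-7)
    = 0.03125 + 0.015625 + 0.0078125
    = 7/128 = 0.0546875
Since 0.0546875 <= 1, Kraft's inequality IS satisfied.
A prefix code with these lengths CAN exist.

Kraft sum = 0.0546875. Satisfied.


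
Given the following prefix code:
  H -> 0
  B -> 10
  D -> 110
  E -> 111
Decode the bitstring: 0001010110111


Decoding step by step:
Bits 0 -> H
Bits 0 -> H
Bits 0 -> H
Bits 10 -> B
Bits 10 -> B
Bits 110 -> D
Bits 111 -> E


Decoded message: HHHBBDE


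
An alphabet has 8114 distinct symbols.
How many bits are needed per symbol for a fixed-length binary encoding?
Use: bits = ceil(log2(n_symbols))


log2(8114) = 12.9862
Bracket: 2^12 = 4096 < 8114 <= 2^13 = 8192
So ceil(log2(8114)) = 13

bits = ceil(log2(8114)) = ceil(12.9862) = 13 bits


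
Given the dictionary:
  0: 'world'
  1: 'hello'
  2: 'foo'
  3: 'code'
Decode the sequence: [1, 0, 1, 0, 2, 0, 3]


Look up each index in the dictionary:
  1 -> 'hello'
  0 -> 'world'
  1 -> 'hello'
  0 -> 'world'
  2 -> 'foo'
  0 -> 'world'
  3 -> 'code'

Decoded: "hello world hello world foo world code"


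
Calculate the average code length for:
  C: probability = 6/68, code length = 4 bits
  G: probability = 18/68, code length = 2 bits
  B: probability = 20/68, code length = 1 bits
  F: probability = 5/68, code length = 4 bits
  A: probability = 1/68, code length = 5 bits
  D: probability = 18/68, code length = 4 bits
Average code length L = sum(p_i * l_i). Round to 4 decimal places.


Weighted contributions p_i * l_i:
  C: (6/68) * 4 = 24/68
  G: (18/68) * 2 = 36/68
  B: (20/68) * 1 = 20/68
  F: (5/68) * 4 = 20/68
  A: (1/68) * 5 = 5/68
  D: (18/68) * 4 = 72/68
Sum = (24 + 36 + 20 + 20 + 5 + 72)/68 = 177/68

L = 177/68 = 2.6029 bits/symbol


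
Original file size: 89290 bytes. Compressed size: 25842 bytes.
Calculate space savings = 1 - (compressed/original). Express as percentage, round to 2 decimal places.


ratio = compressed/original = 25842/89290 = 0.289417
savings = 1 - ratio = 1 - 0.289417 = 0.710583
as a percentage: 0.710583 * 100 = 71.06%

Space savings = 1 - 25842/89290 = 71.06%


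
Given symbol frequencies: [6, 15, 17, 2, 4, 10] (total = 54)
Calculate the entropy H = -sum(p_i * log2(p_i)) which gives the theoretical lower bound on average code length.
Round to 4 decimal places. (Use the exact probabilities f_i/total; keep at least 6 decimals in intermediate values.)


Per-symbol terms -p_i * log2(p_i) with p_i = f_i/54:
  p = 6/54 = 0.111111: log2(p) = -3.169925, -p*log2(p) = 0.352214
  p = 15/54 = 0.277778: log2(p) = -1.847997, -p*log2(p) = 0.513332
  p = 17/54 = 0.314815: log2(p) = -1.667425, -p*log2(p) = 0.524930
  p = 2/54 = 0.037037: log2(p) = -4.754888, -p*log2(p) = 0.176107
  p = 4/54 = 0.074074: log2(p) = -3.754888, -p*log2(p) = 0.278140
  p = 10/54 = 0.185185: log2(p) = -2.432959, -p*log2(p) = 0.450548
H = 0.352214 + 0.513332 + 0.524930 + 0.176107 + 0.278140 + 0.450548 = 2.295271

H = 2.2953 bits/symbol


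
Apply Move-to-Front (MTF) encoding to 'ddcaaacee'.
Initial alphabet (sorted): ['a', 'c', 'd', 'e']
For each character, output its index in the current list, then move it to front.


MTF encoding:
'd': index 2 in ['a', 'c', 'd', 'e'] -> ['d', 'a', 'c', 'e']
'd': index 0 in ['d', 'a', 'c', 'e'] -> ['d', 'a', 'c', 'e']
'c': index 2 in ['d', 'a', 'c', 'e'] -> ['c', 'd', 'a', 'e']
'a': index 2 in ['c', 'd', 'a', 'e'] -> ['a', 'c', 'd', 'e']
'a': index 0 in ['a', 'c', 'd', 'e'] -> ['a', 'c', 'd', 'e']
'a': index 0 in ['a', 'c', 'd', 'e'] -> ['a', 'c', 'd', 'e']
'c': index 1 in ['a', 'c', 'd', 'e'] -> ['c', 'a', 'd', 'e']
'e': index 3 in ['c', 'a', 'd', 'e'] -> ['e', 'c', 'a', 'd']
'e': index 0 in ['e', 'c', 'a', 'd'] -> ['e', 'c', 'a', 'd']


Output: [2, 0, 2, 2, 0, 0, 1, 3, 0]


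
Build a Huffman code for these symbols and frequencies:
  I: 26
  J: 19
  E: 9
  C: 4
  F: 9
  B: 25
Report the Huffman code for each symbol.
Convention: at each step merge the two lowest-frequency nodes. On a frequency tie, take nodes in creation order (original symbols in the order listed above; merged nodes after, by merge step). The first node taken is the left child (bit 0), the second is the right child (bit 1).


Huffman tree construction:
Step 1: Merge C(4) + E(9) = 13
Step 2: Merge F(9) + (C+E)(13) = 22
Step 3: Merge J(19) + (F+(C+E))(22) = 41
Step 4: Merge B(25) + I(26) = 51
Step 5: Merge (J+(F+(C+E)))(41) + (B+I)(51) = 92
Read each symbol's code off the tree from the root (left child = 0, right child = 1).

Codes:
  I: 11 (length 2)
  J: 00 (length 2)
  E: 0111 (length 4)
  C: 0110 (length 4)
  F: 010 (length 3)
  B: 10 (length 2)
Average code length: 219/92 = 2.3804 bits/symbol


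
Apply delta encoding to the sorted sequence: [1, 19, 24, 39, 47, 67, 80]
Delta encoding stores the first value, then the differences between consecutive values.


First value: 1
Deltas:
  19 - 1 = 18
  24 - 19 = 5
  39 - 24 = 15
  47 - 39 = 8
  67 - 47 = 20
  80 - 67 = 13


Delta encoded: [1, 18, 5, 15, 8, 20, 13]


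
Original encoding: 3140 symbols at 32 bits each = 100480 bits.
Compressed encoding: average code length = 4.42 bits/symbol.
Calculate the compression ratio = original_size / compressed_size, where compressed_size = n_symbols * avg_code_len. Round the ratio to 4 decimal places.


original_size = n_symbols * orig_bits = 3140 * 32 = 100480 bits
compressed_size = n_symbols * avg_code_len = 3140 * 4.42 = 13878.8 bits
ratio = original_size / compressed_size = 100480 / 13878.8 = 7.2398

Compression ratio = 7.2398


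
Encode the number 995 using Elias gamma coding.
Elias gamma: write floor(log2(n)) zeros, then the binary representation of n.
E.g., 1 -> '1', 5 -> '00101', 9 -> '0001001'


num_bits = floor(log2(995)) + 1 = 10
leading_zeros = num_bits - 1 = 9
binary(995) = 1111100011

Elias gamma(995) = '000000000' + '1111100011' = 0000000001111100011 (19 bits)


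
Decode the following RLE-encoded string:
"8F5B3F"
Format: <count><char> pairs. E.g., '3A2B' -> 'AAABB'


Expanding each <count><char> pair:
  8F -> 'FFFFFFFF'
  5B -> 'BBBBB'
  3F -> 'FFF'

Decoded = FFFFFFFFBBBBBFFF


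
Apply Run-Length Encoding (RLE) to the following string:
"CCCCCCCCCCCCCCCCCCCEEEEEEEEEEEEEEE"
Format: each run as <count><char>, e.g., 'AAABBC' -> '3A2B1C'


Scanning runs left to right:
  i=0: run of 'C' x 19 -> '19C'
  i=19: run of 'E' x 15 -> '15E'

RLE = 19C15E


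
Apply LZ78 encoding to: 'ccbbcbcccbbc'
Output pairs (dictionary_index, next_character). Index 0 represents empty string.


LZ78 encoding steps:
Dictionary: {0: ''}
Step 1: w='' (idx 0), next='c' -> output (0, 'c'), add 'c' as idx 1
Step 2: w='c' (idx 1), next='b' -> output (1, 'b'), add 'cb' as idx 2
Step 3: w='' (idx 0), next='b' -> output (0, 'b'), add 'b' as idx 3
Step 4: w='cb' (idx 2), next='c' -> output (2, 'c'), add 'cbc' as idx 4
Step 5: w='c' (idx 1), next='c' -> output (1, 'c'), add 'cc' as idx 5
Step 6: w='b' (idx 3), next='b' -> output (3, 'b'), add 'bb' as idx 6
Step 7: w='c' (idx 1), end of input -> output (1, '')


Encoded: [(0, 'c'), (1, 'b'), (0, 'b'), (2, 'c'), (1, 'c'), (3, 'b'), (1, '')]


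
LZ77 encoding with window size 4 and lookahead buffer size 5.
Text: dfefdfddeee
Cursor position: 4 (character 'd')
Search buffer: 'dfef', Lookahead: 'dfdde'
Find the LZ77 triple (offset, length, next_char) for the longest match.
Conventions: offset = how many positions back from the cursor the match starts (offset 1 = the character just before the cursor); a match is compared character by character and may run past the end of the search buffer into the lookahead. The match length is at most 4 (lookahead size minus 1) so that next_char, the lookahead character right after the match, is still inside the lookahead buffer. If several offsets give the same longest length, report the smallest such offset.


Try each offset into the search buffer:
  offset=1 (pos 3, char 'f'): match length 0
  offset=2 (pos 2, char 'e'): match length 0
  offset=3 (pos 1, char 'f'): match length 0
  offset=4 (pos 0, char 'd'): match length 2
Longest match has length 2 at offset 4.
next_char = character at position 4 + 2 = 6 -> 'd'

Best match: offset=4, length=2 (matching 'df' starting at position 0)
LZ77 triple: (4, 2, 'd')


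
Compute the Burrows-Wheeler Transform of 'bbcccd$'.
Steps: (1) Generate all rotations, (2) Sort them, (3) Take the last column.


Rotations (sorted):
  0: $bbcccd -> last char: d
  1: bbcccd$ -> last char: $
  2: bcccd$b -> last char: b
  3: cccd$bb -> last char: b
  4: ccd$bbc -> last char: c
  5: cd$bbcc -> last char: c
  6: d$bbccc -> last char: c


BWT = d$bbccc


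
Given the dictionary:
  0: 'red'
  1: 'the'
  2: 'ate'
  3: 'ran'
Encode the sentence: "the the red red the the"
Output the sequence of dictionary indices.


Look up each word in the dictionary:
  'the' -> 1
  'the' -> 1
  'red' -> 0
  'red' -> 0
  'the' -> 1
  'the' -> 1

Encoded: [1, 1, 0, 0, 1, 1]


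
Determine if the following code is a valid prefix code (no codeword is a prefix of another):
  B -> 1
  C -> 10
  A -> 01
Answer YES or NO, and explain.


Checking each pair (does one codeword prefix another?):
  B='1' vs C='10': prefix -- VIOLATION

NO -- this is NOT a valid prefix code. B (1) is a prefix of C (10).


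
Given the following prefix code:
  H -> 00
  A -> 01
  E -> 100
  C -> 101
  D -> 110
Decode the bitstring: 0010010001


Decoding step by step:
Bits 00 -> H
Bits 100 -> E
Bits 100 -> E
Bits 01 -> A


Decoded message: HEEA


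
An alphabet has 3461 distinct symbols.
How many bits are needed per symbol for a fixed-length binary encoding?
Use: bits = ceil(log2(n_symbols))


log2(3461) = 11.757
Bracket: 2^11 = 2048 < 3461 <= 2^12 = 4096
So ceil(log2(3461)) = 12

bits = ceil(log2(3461)) = ceil(11.757) = 12 bits


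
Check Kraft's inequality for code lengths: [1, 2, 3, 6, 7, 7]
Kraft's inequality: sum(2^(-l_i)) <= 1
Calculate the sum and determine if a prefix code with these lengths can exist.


Sum = 2^(-1) + 2^(-2) + 2^(-3) + 2^(-6) + 2^(-7) + 2^(-7)
    = 0.5 + 0.25 + 0.125 + 0.015625 + 0.0078125 + 0.0078125
    = 116/128 = 0.90625
Since 0.90625 <= 1, Kraft's inequality IS satisfied.
A prefix code with these lengths CAN exist.

Kraft sum = 0.90625. Satisfied.


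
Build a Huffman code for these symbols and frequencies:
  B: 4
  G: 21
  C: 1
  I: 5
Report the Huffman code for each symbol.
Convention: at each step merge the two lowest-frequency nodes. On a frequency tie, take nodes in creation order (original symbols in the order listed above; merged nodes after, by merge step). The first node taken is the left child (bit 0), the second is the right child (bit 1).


Huffman tree construction:
Step 1: Merge C(1) + B(4) = 5
Step 2: Merge I(5) + (C+B)(5) = 10
Step 3: Merge (I+(C+B))(10) + G(21) = 31
Read each symbol's code off the tree from the root (left child = 0, right child = 1).

Codes:
  B: 011 (length 3)
  G: 1 (length 1)
  C: 010 (length 3)
  I: 00 (length 2)
Average code length: 46/31 = 1.4839 bits/symbol


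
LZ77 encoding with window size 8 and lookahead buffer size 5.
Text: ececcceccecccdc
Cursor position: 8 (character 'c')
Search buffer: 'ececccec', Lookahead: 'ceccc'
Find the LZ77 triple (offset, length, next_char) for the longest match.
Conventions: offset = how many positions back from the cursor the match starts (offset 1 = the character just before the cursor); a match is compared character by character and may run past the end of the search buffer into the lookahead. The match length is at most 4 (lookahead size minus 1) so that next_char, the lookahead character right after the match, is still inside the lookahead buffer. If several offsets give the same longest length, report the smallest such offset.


Try each offset into the search buffer:
  offset=1 (pos 7, char 'c'): match length 1
  offset=2 (pos 6, char 'e'): match length 0
  offset=3 (pos 5, char 'c'): match length 4
  offset=4 (pos 4, char 'c'): match length 1
  offset=5 (pos 3, char 'c'): match length 1
  offset=6 (pos 2, char 'e'): match length 0
  offset=7 (pos 1, char 'c'): match length 4
  offset=8 (pos 0, char 'e'): match length 0
Longest match has length 4, found at offsets 3, 7; take the smallest, offset 3.
next_char = character at position 8 + 4 = 12 -> 'c'

Best match: offset=3, length=4 (matching 'cecc' starting at position 5)
LZ77 triple: (3, 4, 'c')


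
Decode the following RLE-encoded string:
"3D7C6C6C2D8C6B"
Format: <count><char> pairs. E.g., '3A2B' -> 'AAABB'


Expanding each <count><char> pair:
  3D -> 'DDD'
  7C -> 'CCCCCCC'
  6C -> 'CCCCCC'
  6C -> 'CCCCCC'
  2D -> 'DD'
  8C -> 'CCCCCCCC'
  6B -> 'BBBBBB'

Decoded = DDDCCCCCCCCCCCCCCCCCCCDDCCCCCCCCBBBBBB


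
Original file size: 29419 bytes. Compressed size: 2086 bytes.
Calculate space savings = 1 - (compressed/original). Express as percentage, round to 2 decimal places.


ratio = compressed/original = 2086/29419 = 0.070907
savings = 1 - ratio = 1 - 0.070907 = 0.929093
as a percentage: 0.929093 * 100 = 92.91%

Space savings = 1 - 2086/29419 = 92.91%


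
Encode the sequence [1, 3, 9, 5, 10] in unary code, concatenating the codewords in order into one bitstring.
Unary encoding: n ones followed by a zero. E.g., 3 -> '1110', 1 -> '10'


Encode each number as n ones followed by a terminating 0:
  1 -> 10 (2 bits)
  3 -> 1110 (4 bits)
  9 -> 1111111110 (10 bits)
  5 -> 111110 (6 bits)
  10 -> 11111111110 (11 bits)
Total length = 2 + 4 + 10 + 6 + 11 = 33 bits.

Unary([1, 3, 9, 5, 10]) = 101110111111111011111011111111110 (33 bits)


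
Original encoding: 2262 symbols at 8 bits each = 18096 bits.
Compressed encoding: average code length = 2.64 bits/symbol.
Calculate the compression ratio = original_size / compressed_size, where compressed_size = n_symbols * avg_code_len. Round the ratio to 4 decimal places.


original_size = n_symbols * orig_bits = 2262 * 8 = 18096 bits
compressed_size = n_symbols * avg_code_len = 2262 * 2.64 = 5971.68 bits
ratio = original_size / compressed_size = 18096 / 5971.68 = 3.0303

Compression ratio = 3.0303


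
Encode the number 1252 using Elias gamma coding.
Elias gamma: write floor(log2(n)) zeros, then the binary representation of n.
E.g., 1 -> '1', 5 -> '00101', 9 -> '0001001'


num_bits = floor(log2(1252)) + 1 = 11
leading_zeros = num_bits - 1 = 10
binary(1252) = 10011100100

Elias gamma(1252) = '0000000000' + '10011100100' = 000000000010011100100 (21 bits)


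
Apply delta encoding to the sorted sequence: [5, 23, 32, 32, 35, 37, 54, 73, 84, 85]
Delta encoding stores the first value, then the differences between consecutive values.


First value: 5
Deltas:
  23 - 5 = 18
  32 - 23 = 9
  32 - 32 = 0
  35 - 32 = 3
  37 - 35 = 2
  54 - 37 = 17
  73 - 54 = 19
  84 - 73 = 11
  85 - 84 = 1


Delta encoded: [5, 18, 9, 0, 3, 2, 17, 19, 11, 1]


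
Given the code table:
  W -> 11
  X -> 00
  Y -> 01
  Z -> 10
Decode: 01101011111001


Decoding:
01 -> Y
10 -> Z
10 -> Z
11 -> W
11 -> W
10 -> Z
01 -> Y


Result: YZZWWZY


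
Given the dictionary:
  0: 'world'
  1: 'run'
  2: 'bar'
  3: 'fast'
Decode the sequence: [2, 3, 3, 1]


Look up each index in the dictionary:
  2 -> 'bar'
  3 -> 'fast'
  3 -> 'fast'
  1 -> 'run'

Decoded: "bar fast fast run"


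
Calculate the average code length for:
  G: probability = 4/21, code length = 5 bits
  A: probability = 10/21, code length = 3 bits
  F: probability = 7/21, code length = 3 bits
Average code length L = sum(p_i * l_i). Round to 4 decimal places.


Weighted contributions p_i * l_i:
  G: (4/21) * 5 = 20/21
  A: (10/21) * 3 = 30/21
  F: (7/21) * 3 = 21/21
Sum = (20 + 30 + 21)/21 = 71/21

L = 71/21 = 3.3810 bits/symbol


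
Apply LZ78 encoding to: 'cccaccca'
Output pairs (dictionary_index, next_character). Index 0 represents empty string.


LZ78 encoding steps:
Dictionary: {0: ''}
Step 1: w='' (idx 0), next='c' -> output (0, 'c'), add 'c' as idx 1
Step 2: w='c' (idx 1), next='c' -> output (1, 'c'), add 'cc' as idx 2
Step 3: w='' (idx 0), next='a' -> output (0, 'a'), add 'a' as idx 3
Step 4: w='cc' (idx 2), next='c' -> output (2, 'c'), add 'ccc' as idx 4
Step 5: w='a' (idx 3), end of input -> output (3, '')


Encoded: [(0, 'c'), (1, 'c'), (0, 'a'), (2, 'c'), (3, '')]


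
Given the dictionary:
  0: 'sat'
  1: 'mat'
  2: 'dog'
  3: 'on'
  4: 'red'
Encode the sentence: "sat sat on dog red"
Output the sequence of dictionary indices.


Look up each word in the dictionary:
  'sat' -> 0
  'sat' -> 0
  'on' -> 3
  'dog' -> 2
  'red' -> 4

Encoded: [0, 0, 3, 2, 4]


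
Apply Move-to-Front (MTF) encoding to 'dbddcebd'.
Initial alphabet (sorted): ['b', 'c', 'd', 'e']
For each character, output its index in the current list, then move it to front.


MTF encoding:
'd': index 2 in ['b', 'c', 'd', 'e'] -> ['d', 'b', 'c', 'e']
'b': index 1 in ['d', 'b', 'c', 'e'] -> ['b', 'd', 'c', 'e']
'd': index 1 in ['b', 'd', 'c', 'e'] -> ['d', 'b', 'c', 'e']
'd': index 0 in ['d', 'b', 'c', 'e'] -> ['d', 'b', 'c', 'e']
'c': index 2 in ['d', 'b', 'c', 'e'] -> ['c', 'd', 'b', 'e']
'e': index 3 in ['c', 'd', 'b', 'e'] -> ['e', 'c', 'd', 'b']
'b': index 3 in ['e', 'c', 'd', 'b'] -> ['b', 'e', 'c', 'd']
'd': index 3 in ['b', 'e', 'c', 'd'] -> ['d', 'b', 'e', 'c']


Output: [2, 1, 1, 0, 2, 3, 3, 3]


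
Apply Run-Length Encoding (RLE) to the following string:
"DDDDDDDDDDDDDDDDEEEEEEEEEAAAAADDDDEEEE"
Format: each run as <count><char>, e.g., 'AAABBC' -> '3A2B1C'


Scanning runs left to right:
  i=0: run of 'D' x 16 -> '16D'
  i=16: run of 'E' x 9 -> '9E'
  i=25: run of 'A' x 5 -> '5A'
  i=30: run of 'D' x 4 -> '4D'
  i=34: run of 'E' x 4 -> '4E'

RLE = 16D9E5A4D4E


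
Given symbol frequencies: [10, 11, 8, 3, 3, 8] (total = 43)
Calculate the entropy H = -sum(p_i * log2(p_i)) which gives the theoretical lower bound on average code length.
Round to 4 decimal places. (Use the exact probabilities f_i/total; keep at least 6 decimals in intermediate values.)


Per-symbol terms -p_i * log2(p_i) with p_i = f_i/43:
  p = 10/43 = 0.232558: log2(p) = -2.104337, -p*log2(p) = 0.489381
  p = 11/43 = 0.255814: log2(p) = -1.966833, -p*log2(p) = 0.503143
  p = 8/43 = 0.186047: log2(p) = -2.426265, -p*log2(p) = 0.451398
  p = 3/43 = 0.069767: log2(p) = -3.841302, -p*log2(p) = 0.267998
  p = 3/43 = 0.069767: log2(p) = -3.841302, -p*log2(p) = 0.267998
  p = 8/43 = 0.186047: log2(p) = -2.426265, -p*log2(p) = 0.451398
H = 0.489381 + 0.503143 + 0.451398 + 0.267998 + 0.267998 + 0.451398 = 2.431316

H = 2.4313 bits/symbol


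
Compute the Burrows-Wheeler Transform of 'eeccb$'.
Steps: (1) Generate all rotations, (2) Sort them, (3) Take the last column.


Rotations (sorted):
  0: $eeccb -> last char: b
  1: b$eecc -> last char: c
  2: cb$eec -> last char: c
  3: ccb$ee -> last char: e
  4: eccb$e -> last char: e
  5: eeccb$ -> last char: $


BWT = bccee$


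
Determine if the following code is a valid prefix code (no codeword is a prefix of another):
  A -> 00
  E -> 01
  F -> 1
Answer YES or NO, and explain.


Checking each pair (does one codeword prefix another?):
  A='00' vs E='01': no prefix
  A='00' vs F='1': no prefix
  E='01' vs A='00': no prefix
  E='01' vs F='1': no prefix
  F='1' vs A='00': no prefix
  F='1' vs E='01': no prefix
No violation found over all pairs.

YES -- this is a valid prefix code. No codeword is a prefix of any other codeword.


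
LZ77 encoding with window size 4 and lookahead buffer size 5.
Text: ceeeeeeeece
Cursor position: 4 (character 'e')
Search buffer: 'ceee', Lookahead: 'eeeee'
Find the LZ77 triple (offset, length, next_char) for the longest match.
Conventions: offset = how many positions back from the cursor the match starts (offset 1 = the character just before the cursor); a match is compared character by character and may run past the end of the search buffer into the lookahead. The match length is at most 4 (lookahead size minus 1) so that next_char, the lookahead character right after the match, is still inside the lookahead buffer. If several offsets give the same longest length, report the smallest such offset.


Try each offset into the search buffer:
  offset=1 (pos 3, char 'e'): match length 4
  offset=2 (pos 2, char 'e'): match length 4
  offset=3 (pos 1, char 'e'): match length 4
  offset=4 (pos 0, char 'c'): match length 0
Longest match has length 4, found at offsets 1, 2, 3; take the smallest, offset 1.
next_char = character at position 4 + 4 = 8 -> 'e'

Best match: offset=1, length=4 (matching 'eeee' starting at position 3)
LZ77 triple: (1, 4, 'e')


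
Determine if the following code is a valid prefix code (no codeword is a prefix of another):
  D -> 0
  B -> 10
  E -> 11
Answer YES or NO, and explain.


Checking each pair (does one codeword prefix another?):
  D='0' vs B='10': no prefix
  D='0' vs E='11': no prefix
  B='10' vs D='0': no prefix
  B='10' vs E='11': no prefix
  E='11' vs D='0': no prefix
  E='11' vs B='10': no prefix
No violation found over all pairs.

YES -- this is a valid prefix code. No codeword is a prefix of any other codeword.


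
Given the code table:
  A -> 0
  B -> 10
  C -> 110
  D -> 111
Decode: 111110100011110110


Decoding:
111 -> D
110 -> C
10 -> B
0 -> A
0 -> A
111 -> D
10 -> B
110 -> C


Result: DCBAADBC


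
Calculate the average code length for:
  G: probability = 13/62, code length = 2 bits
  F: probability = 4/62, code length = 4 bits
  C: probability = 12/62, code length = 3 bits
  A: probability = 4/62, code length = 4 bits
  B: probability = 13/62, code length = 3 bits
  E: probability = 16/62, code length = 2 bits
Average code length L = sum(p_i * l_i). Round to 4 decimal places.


Weighted contributions p_i * l_i:
  G: (13/62) * 2 = 26/62
  F: (4/62) * 4 = 16/62
  C: (12/62) * 3 = 36/62
  A: (4/62) * 4 = 16/62
  B: (13/62) * 3 = 39/62
  E: (16/62) * 2 = 32/62
Sum = (26 + 16 + 36 + 16 + 39 + 32)/62 = 165/62

L = 165/62 = 2.6613 bits/symbol


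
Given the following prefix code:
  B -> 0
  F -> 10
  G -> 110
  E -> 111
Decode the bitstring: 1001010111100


Decoding step by step:
Bits 10 -> F
Bits 0 -> B
Bits 10 -> F
Bits 10 -> F
Bits 111 -> E
Bits 10 -> F
Bits 0 -> B


Decoded message: FBFFEFB


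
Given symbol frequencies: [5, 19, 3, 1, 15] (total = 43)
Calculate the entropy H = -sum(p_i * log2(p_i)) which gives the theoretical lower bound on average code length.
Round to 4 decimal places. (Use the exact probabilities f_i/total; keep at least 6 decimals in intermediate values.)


Per-symbol terms -p_i * log2(p_i) with p_i = f_i/43:
  p = 5/43 = 0.116279: log2(p) = -3.104337, -p*log2(p) = 0.360969
  p = 19/43 = 0.441860: log2(p) = -1.178337, -p*log2(p) = 0.520661
  p = 3/43 = 0.069767: log2(p) = -3.841302, -p*log2(p) = 0.267998
  p = 1/43 = 0.023256: log2(p) = -5.426265, -p*log2(p) = 0.126192
  p = 15/43 = 0.348837: log2(p) = -1.519374, -p*log2(p) = 0.530014
H = 0.360969 + 0.520661 + 0.267998 + 0.126192 + 0.530014 = 1.805834

H = 1.8058 bits/symbol


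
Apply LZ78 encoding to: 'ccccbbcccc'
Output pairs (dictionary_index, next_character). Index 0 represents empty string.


LZ78 encoding steps:
Dictionary: {0: ''}
Step 1: w='' (idx 0), next='c' -> output (0, 'c'), add 'c' as idx 1
Step 2: w='c' (idx 1), next='c' -> output (1, 'c'), add 'cc' as idx 2
Step 3: w='c' (idx 1), next='b' -> output (1, 'b'), add 'cb' as idx 3
Step 4: w='' (idx 0), next='b' -> output (0, 'b'), add 'b' as idx 4
Step 5: w='cc' (idx 2), next='c' -> output (2, 'c'), add 'ccc' as idx 5
Step 6: w='c' (idx 1), end of input -> output (1, '')


Encoded: [(0, 'c'), (1, 'c'), (1, 'b'), (0, 'b'), (2, 'c'), (1, '')]


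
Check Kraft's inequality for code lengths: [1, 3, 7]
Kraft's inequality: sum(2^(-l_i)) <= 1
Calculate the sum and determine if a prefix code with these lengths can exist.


Sum = 2^(-1) + 2^(-3) + 2^(-7)
    = 0.5 + 0.125 + 0.0078125
    = 81/128 = 0.6328125
Since 0.6328125 <= 1, Kraft's inequality IS satisfied.
A prefix code with these lengths CAN exist.

Kraft sum = 0.6328125. Satisfied.


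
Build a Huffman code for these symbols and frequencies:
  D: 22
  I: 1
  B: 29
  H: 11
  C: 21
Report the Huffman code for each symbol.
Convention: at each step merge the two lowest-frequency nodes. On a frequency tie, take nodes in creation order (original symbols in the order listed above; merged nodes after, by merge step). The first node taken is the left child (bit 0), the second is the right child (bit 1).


Huffman tree construction:
Step 1: Merge I(1) + H(11) = 12
Step 2: Merge (I+H)(12) + C(21) = 33
Step 3: Merge D(22) + B(29) = 51
Step 4: Merge ((I+H)+C)(33) + (D+B)(51) = 84
Read each symbol's code off the tree from the root (left child = 0, right child = 1).

Codes:
  D: 10 (length 2)
  I: 000 (length 3)
  B: 11 (length 2)
  H: 001 (length 3)
  C: 01 (length 2)
Average code length: 180/84 = 2.1429 bits/symbol


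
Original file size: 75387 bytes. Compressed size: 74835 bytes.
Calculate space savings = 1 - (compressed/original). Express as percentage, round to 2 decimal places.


ratio = compressed/original = 74835/75387 = 0.992678
savings = 1 - ratio = 1 - 0.992678 = 0.007322
as a percentage: 0.007322 * 100 = 0.73%

Space savings = 1 - 74835/75387 = 0.73%


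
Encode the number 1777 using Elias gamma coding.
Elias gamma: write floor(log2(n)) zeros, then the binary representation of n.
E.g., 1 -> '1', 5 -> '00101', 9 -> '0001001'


num_bits = floor(log2(1777)) + 1 = 11
leading_zeros = num_bits - 1 = 10
binary(1777) = 11011110001

Elias gamma(1777) = '0000000000' + '11011110001' = 000000000011011110001 (21 bits)


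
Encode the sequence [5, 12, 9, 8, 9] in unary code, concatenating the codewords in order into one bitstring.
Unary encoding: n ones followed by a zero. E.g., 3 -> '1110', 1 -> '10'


Encode each number as n ones followed by a terminating 0:
  5 -> 111110 (6 bits)
  12 -> 1111111111110 (13 bits)
  9 -> 1111111110 (10 bits)
  8 -> 111111110 (9 bits)
  9 -> 1111111110 (10 bits)
Total length = 6 + 13 + 10 + 9 + 10 = 48 bits.

Unary([5, 12, 9, 8, 9]) = 111110111111111111011111111101111111101111111110 (48 bits)


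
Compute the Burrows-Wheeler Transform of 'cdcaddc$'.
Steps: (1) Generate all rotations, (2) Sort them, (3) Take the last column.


Rotations (sorted):
  0: $cdcaddc -> last char: c
  1: addc$cdc -> last char: c
  2: c$cdcadd -> last char: d
  3: caddc$cd -> last char: d
  4: cdcaddc$ -> last char: $
  5: dc$cdcad -> last char: d
  6: dcaddc$c -> last char: c
  7: ddc$cdca -> last char: a


BWT = ccdd$dca


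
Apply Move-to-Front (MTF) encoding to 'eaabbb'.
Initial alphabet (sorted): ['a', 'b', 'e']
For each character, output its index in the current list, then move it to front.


MTF encoding:
'e': index 2 in ['a', 'b', 'e'] -> ['e', 'a', 'b']
'a': index 1 in ['e', 'a', 'b'] -> ['a', 'e', 'b']
'a': index 0 in ['a', 'e', 'b'] -> ['a', 'e', 'b']
'b': index 2 in ['a', 'e', 'b'] -> ['b', 'a', 'e']
'b': index 0 in ['b', 'a', 'e'] -> ['b', 'a', 'e']
'b': index 0 in ['b', 'a', 'e'] -> ['b', 'a', 'e']


Output: [2, 1, 0, 2, 0, 0]


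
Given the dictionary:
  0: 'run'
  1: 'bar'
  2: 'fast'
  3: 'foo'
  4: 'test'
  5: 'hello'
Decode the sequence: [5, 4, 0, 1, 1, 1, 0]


Look up each index in the dictionary:
  5 -> 'hello'
  4 -> 'test'
  0 -> 'run'
  1 -> 'bar'
  1 -> 'bar'
  1 -> 'bar'
  0 -> 'run'

Decoded: "hello test run bar bar bar run"


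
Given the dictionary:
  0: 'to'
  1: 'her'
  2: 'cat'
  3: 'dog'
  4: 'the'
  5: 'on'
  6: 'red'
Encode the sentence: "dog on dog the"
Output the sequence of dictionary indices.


Look up each word in the dictionary:
  'dog' -> 3
  'on' -> 5
  'dog' -> 3
  'the' -> 4

Encoded: [3, 5, 3, 4]


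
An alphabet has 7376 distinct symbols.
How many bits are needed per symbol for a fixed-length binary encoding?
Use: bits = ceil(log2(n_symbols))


log2(7376) = 12.8486
Bracket: 2^12 = 4096 < 7376 <= 2^13 = 8192
So ceil(log2(7376)) = 13

bits = ceil(log2(7376)) = ceil(12.8486) = 13 bits


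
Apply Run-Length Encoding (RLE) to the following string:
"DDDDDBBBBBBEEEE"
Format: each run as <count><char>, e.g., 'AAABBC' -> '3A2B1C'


Scanning runs left to right:
  i=0: run of 'D' x 5 -> '5D'
  i=5: run of 'B' x 6 -> '6B'
  i=11: run of 'E' x 4 -> '4E'

RLE = 5D6B4E


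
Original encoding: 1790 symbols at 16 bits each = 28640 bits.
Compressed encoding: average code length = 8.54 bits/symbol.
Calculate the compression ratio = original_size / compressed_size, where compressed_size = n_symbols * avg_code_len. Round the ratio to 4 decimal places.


original_size = n_symbols * orig_bits = 1790 * 16 = 28640 bits
compressed_size = n_symbols * avg_code_len = 1790 * 8.54 = 15286.6 bits
ratio = original_size / compressed_size = 28640 / 15286.6 = 1.8735

Compression ratio = 1.8735


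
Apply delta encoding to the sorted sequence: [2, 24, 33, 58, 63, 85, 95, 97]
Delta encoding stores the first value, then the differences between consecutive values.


First value: 2
Deltas:
  24 - 2 = 22
  33 - 24 = 9
  58 - 33 = 25
  63 - 58 = 5
  85 - 63 = 22
  95 - 85 = 10
  97 - 95 = 2


Delta encoded: [2, 22, 9, 25, 5, 22, 10, 2]


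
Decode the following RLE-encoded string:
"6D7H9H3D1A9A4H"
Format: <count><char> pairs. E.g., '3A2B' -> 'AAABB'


Expanding each <count><char> pair:
  6D -> 'DDDDDD'
  7H -> 'HHHHHHH'
  9H -> 'HHHHHHHHH'
  3D -> 'DDD'
  1A -> 'A'
  9A -> 'AAAAAAAAA'
  4H -> 'HHHH'

Decoded = DDDDDDHHHHHHHHHHHHHHHHDDDAAAAAAAAAAHHHH


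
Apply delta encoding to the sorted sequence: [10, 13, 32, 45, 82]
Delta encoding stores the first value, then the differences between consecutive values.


First value: 10
Deltas:
  13 - 10 = 3
  32 - 13 = 19
  45 - 32 = 13
  82 - 45 = 37


Delta encoded: [10, 3, 19, 13, 37]


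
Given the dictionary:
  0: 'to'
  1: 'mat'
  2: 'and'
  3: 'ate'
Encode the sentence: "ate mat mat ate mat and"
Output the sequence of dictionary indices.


Look up each word in the dictionary:
  'ate' -> 3
  'mat' -> 1
  'mat' -> 1
  'ate' -> 3
  'mat' -> 1
  'and' -> 2

Encoded: [3, 1, 1, 3, 1, 2]


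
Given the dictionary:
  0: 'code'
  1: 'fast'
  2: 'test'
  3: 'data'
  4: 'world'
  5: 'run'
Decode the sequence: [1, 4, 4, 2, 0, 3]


Look up each index in the dictionary:
  1 -> 'fast'
  4 -> 'world'
  4 -> 'world'
  2 -> 'test'
  0 -> 'code'
  3 -> 'data'

Decoded: "fast world world test code data"


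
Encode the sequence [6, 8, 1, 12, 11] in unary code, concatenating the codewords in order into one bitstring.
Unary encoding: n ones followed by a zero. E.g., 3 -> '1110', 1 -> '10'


Encode each number as n ones followed by a terminating 0:
  6 -> 1111110 (7 bits)
  8 -> 111111110 (9 bits)
  1 -> 10 (2 bits)
  12 -> 1111111111110 (13 bits)
  11 -> 111111111110 (12 bits)
Total length = 7 + 9 + 2 + 13 + 12 = 43 bits.

Unary([6, 8, 1, 12, 11]) = 1111110111111110101111111111110111111111110 (43 bits)


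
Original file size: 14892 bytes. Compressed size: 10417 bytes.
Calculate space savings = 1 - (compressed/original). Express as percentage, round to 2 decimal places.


ratio = compressed/original = 10417/14892 = 0.699503
savings = 1 - ratio = 1 - 0.699503 = 0.300497
as a percentage: 0.300497 * 100 = 30.05%

Space savings = 1 - 10417/14892 = 30.05%


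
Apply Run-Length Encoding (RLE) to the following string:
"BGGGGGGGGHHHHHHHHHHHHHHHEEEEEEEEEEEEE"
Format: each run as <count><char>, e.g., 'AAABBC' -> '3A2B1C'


Scanning runs left to right:
  i=0: run of 'B' x 1 -> '1B'
  i=1: run of 'G' x 8 -> '8G'
  i=9: run of 'H' x 15 -> '15H'
  i=24: run of 'E' x 13 -> '13E'

RLE = 1B8G15H13E


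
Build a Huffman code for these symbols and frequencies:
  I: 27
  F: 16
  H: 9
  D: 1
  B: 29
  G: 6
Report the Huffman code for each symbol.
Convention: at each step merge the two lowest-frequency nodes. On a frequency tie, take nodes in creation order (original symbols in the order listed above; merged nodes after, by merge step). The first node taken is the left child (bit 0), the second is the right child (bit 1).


Huffman tree construction:
Step 1: Merge D(1) + G(6) = 7
Step 2: Merge (D+G)(7) + H(9) = 16
Step 3: Merge F(16) + ((D+G)+H)(16) = 32
Step 4: Merge I(27) + B(29) = 56
Step 5: Merge (F+((D+G)+H))(32) + (I+B)(56) = 88
Read each symbol's code off the tree from the root (left child = 0, right child = 1).

Codes:
  I: 10 (length 2)
  F: 00 (length 2)
  H: 011 (length 3)
  D: 0100 (length 4)
  B: 11 (length 2)
  G: 0101 (length 4)
Average code length: 199/88 = 2.2614 bits/symbol


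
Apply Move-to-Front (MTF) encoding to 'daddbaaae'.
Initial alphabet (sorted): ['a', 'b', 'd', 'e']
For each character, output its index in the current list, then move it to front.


MTF encoding:
'd': index 2 in ['a', 'b', 'd', 'e'] -> ['d', 'a', 'b', 'e']
'a': index 1 in ['d', 'a', 'b', 'e'] -> ['a', 'd', 'b', 'e']
'd': index 1 in ['a', 'd', 'b', 'e'] -> ['d', 'a', 'b', 'e']
'd': index 0 in ['d', 'a', 'b', 'e'] -> ['d', 'a', 'b', 'e']
'b': index 2 in ['d', 'a', 'b', 'e'] -> ['b', 'd', 'a', 'e']
'a': index 2 in ['b', 'd', 'a', 'e'] -> ['a', 'b', 'd', 'e']
'a': index 0 in ['a', 'b', 'd', 'e'] -> ['a', 'b', 'd', 'e']
'a': index 0 in ['a', 'b', 'd', 'e'] -> ['a', 'b', 'd', 'e']
'e': index 3 in ['a', 'b', 'd', 'e'] -> ['e', 'a', 'b', 'd']


Output: [2, 1, 1, 0, 2, 2, 0, 0, 3]


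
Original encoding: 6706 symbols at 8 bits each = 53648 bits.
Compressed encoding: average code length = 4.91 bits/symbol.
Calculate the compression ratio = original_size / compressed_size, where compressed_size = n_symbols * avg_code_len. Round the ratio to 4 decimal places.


original_size = n_symbols * orig_bits = 6706 * 8 = 53648 bits
compressed_size = n_symbols * avg_code_len = 6706 * 4.91 = 32926.46 bits
ratio = original_size / compressed_size = 53648 / 32926.46 = 1.6293

Compression ratio = 1.6293
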